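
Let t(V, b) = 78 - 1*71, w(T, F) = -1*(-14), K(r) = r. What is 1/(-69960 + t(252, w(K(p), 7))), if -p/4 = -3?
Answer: -1/69953 ≈ -1.4295e-5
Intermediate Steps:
p = 12 (p = -4*(-3) = 12)
w(T, F) = 14
t(V, b) = 7 (t(V, b) = 78 - 71 = 7)
1/(-69960 + t(252, w(K(p), 7))) = 1/(-69960 + 7) = 1/(-69953) = -1/69953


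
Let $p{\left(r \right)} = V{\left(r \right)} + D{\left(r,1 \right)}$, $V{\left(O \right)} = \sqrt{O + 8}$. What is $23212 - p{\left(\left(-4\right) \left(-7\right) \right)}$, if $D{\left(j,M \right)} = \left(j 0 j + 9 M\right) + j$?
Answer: $23169$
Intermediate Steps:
$D{\left(j,M \right)} = j + 9 M$ ($D{\left(j,M \right)} = \left(0 j + 9 M\right) + j = \left(0 + 9 M\right) + j = 9 M + j = j + 9 M$)
$V{\left(O \right)} = \sqrt{8 + O}$
$p{\left(r \right)} = 9 + r + \sqrt{8 + r}$ ($p{\left(r \right)} = \sqrt{8 + r} + \left(r + 9 \cdot 1\right) = \sqrt{8 + r} + \left(r + 9\right) = \sqrt{8 + r} + \left(9 + r\right) = 9 + r + \sqrt{8 + r}$)
$23212 - p{\left(\left(-4\right) \left(-7\right) \right)} = 23212 - \left(9 - -28 + \sqrt{8 - -28}\right) = 23212 - \left(9 + 28 + \sqrt{8 + 28}\right) = 23212 - \left(9 + 28 + \sqrt{36}\right) = 23212 - \left(9 + 28 + 6\right) = 23212 - 43 = 23169$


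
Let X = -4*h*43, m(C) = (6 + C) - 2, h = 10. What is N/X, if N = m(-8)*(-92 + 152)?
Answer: 6/43 ≈ 0.13953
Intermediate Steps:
m(C) = 4 + C
N = -240 (N = (4 - 8)*(-92 + 152) = -4*60 = -240)
X = -1720 (X = -4*10*43 = -40*43 = -1720)
N/X = -240/(-1720) = -240*(-1/1720) = 6/43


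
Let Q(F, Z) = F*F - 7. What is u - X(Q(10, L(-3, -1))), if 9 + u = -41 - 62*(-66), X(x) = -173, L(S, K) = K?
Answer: 4215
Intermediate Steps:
Q(F, Z) = -7 + F² (Q(F, Z) = F² - 7 = -7 + F²)
u = 4042 (u = -9 + (-41 - 62*(-66)) = -9 + (-41 + 4092) = -9 + 4051 = 4042)
u - X(Q(10, L(-3, -1))) = 4042 - 1*(-173) = 4042 + 173 = 4215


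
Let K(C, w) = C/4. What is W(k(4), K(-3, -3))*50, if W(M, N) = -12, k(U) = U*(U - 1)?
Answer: -600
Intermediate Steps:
K(C, w) = C/4 (K(C, w) = C*(¼) = C/4)
k(U) = U*(-1 + U)
W(k(4), K(-3, -3))*50 = -12*50 = -600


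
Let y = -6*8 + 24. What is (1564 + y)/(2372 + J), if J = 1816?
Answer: 385/1047 ≈ 0.36772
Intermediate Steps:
y = -24 (y = -48 + 24 = -24)
(1564 + y)/(2372 + J) = (1564 - 24)/(2372 + 1816) = 1540/4188 = 1540*(1/4188) = 385/1047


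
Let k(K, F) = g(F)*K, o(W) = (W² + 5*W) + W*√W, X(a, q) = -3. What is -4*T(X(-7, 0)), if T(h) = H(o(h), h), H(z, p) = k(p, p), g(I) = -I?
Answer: 36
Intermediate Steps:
o(W) = W² + W^(3/2) + 5*W (o(W) = (W² + 5*W) + W^(3/2) = W² + W^(3/2) + 5*W)
k(K, F) = -F*K (k(K, F) = (-F)*K = -F*K)
H(z, p) = -p² (H(z, p) = -p*p = -p²)
T(h) = -h²
-4*T(X(-7, 0)) = -(-4)*(-3)² = -(-4)*9 = -4*(-9) = 36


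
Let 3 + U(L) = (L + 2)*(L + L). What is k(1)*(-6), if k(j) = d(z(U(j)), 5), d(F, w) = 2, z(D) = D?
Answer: -12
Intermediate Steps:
U(L) = -3 + 2*L*(2 + L) (U(L) = -3 + (L + 2)*(L + L) = -3 + (2 + L)*(2*L) = -3 + 2*L*(2 + L))
k(j) = 2
k(1)*(-6) = 2*(-6) = -12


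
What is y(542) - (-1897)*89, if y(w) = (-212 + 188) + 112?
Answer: 168921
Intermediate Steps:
y(w) = 88 (y(w) = -24 + 112 = 88)
y(542) - (-1897)*89 = 88 - (-1897)*89 = 88 - 1*(-168833) = 88 + 168833 = 168921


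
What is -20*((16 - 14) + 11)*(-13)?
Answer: 3380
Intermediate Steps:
-20*((16 - 14) + 11)*(-13) = -20*(2 + 11)*(-13) = -20*13*(-13) = -260*(-13) = 3380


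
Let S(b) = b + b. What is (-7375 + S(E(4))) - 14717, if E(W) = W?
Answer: -22084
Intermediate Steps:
S(b) = 2*b
(-7375 + S(E(4))) - 14717 = (-7375 + 2*4) - 14717 = (-7375 + 8) - 14717 = -7367 - 14717 = -22084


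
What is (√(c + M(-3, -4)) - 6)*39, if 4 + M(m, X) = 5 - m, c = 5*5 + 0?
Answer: -234 + 39*√29 ≈ -23.979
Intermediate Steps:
c = 25 (c = 25 + 0 = 25)
M(m, X) = 1 - m (M(m, X) = -4 + (5 - m) = 1 - m)
(√(c + M(-3, -4)) - 6)*39 = (√(25 + (1 - 1*(-3))) - 6)*39 = (√(25 + (1 + 3)) - 6)*39 = (√(25 + 4) - 6)*39 = (√29 - 6)*39 = (-6 + √29)*39 = -234 + 39*√29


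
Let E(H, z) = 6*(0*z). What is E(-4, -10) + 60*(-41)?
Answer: -2460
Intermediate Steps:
E(H, z) = 0 (E(H, z) = 6*0 = 0)
E(-4, -10) + 60*(-41) = 0 + 60*(-41) = 0 - 2460 = -2460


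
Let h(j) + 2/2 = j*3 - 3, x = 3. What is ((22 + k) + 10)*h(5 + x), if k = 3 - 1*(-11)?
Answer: 920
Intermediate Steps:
k = 14 (k = 3 + 11 = 14)
h(j) = -4 + 3*j (h(j) = -1 + (j*3 - 3) = -1 + (3*j - 3) = -1 + (-3 + 3*j) = -4 + 3*j)
((22 + k) + 10)*h(5 + x) = ((22 + 14) + 10)*(-4 + 3*(5 + 3)) = (36 + 10)*(-4 + 3*8) = 46*(-4 + 24) = 46*20 = 920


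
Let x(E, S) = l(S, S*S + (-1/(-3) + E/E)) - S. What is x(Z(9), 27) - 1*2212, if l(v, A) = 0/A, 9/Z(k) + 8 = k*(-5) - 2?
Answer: -2239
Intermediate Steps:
Z(k) = 9/(-10 - 5*k) (Z(k) = 9/(-8 + (k*(-5) - 2)) = 9/(-8 + (-5*k - 2)) = 9/(-8 + (-2 - 5*k)) = 9/(-10 - 5*k))
l(v, A) = 0
x(E, S) = -S (x(E, S) = 0 - S = -S)
x(Z(9), 27) - 1*2212 = -1*27 - 1*2212 = -27 - 2212 = -2239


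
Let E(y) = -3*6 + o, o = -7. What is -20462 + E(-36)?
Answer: -20487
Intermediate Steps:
E(y) = -25 (E(y) = -3*6 - 7 = -18 - 7 = -25)
-20462 + E(-36) = -20462 - 25 = -20487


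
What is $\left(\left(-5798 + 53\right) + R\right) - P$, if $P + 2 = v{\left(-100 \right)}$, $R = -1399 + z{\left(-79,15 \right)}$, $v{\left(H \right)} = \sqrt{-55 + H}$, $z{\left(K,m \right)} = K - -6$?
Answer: $-7215 - i \sqrt{155} \approx -7215.0 - 12.45 i$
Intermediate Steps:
$z{\left(K,m \right)} = 6 + K$ ($z{\left(K,m \right)} = K + 6 = 6 + K$)
$R = -1472$ ($R = -1399 + \left(6 - 79\right) = -1399 - 73 = -1472$)
$P = -2 + i \sqrt{155}$ ($P = -2 + \sqrt{-55 - 100} = -2 + \sqrt{-155} = -2 + i \sqrt{155} \approx -2.0 + 12.45 i$)
$\left(\left(-5798 + 53\right) + R\right) - P = \left(\left(-5798 + 53\right) - 1472\right) - \left(-2 + i \sqrt{155}\right) = \left(-5745 - 1472\right) + \left(2 - i \sqrt{155}\right) = -7217 + \left(2 - i \sqrt{155}\right) = -7215 - i \sqrt{155}$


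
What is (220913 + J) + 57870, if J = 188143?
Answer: 466926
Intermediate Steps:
(220913 + J) + 57870 = (220913 + 188143) + 57870 = 409056 + 57870 = 466926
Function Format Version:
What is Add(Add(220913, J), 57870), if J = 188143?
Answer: 466926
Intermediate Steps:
Add(Add(220913, J), 57870) = Add(Add(220913, 188143), 57870) = Add(409056, 57870) = 466926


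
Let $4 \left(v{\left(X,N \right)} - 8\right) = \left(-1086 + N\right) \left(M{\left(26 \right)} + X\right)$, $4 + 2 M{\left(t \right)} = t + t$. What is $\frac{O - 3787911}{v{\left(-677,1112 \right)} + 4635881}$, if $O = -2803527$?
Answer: $- \frac{627756}{441109} \approx -1.4231$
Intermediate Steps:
$M{\left(t \right)} = -2 + t$ ($M{\left(t \right)} = -2 + \frac{t + t}{2} = -2 + \frac{2 t}{2} = -2 + t$)
$v{\left(X,N \right)} = 8 + \frac{\left(-1086 + N\right) \left(24 + X\right)}{4}$ ($v{\left(X,N \right)} = 8 + \frac{\left(-1086 + N\right) \left(\left(-2 + 26\right) + X\right)}{4} = 8 + \frac{\left(-1086 + N\right) \left(24 + X\right)}{4}$)
$\frac{O - 3787911}{v{\left(-677,1112 \right)} + 4635881} = \frac{-2803527 - 3787911}{\left(-6508 + 6 \cdot 1112 - - \frac{367611}{2} + \frac{1}{4} \cdot 1112 \left(-677\right)\right) + 4635881} = - \frac{6591438}{\left(-6508 + 6672 + \frac{367611}{2} - 188206\right) + 4635881} = - \frac{6591438}{- \frac{8473}{2} + 4635881} = - \frac{6591438}{\frac{9263289}{2}} = \left(-6591438\right) \frac{2}{9263289} = - \frac{627756}{441109}$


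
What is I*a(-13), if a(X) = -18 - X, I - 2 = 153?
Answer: -775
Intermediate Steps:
I = 155 (I = 2 + 153 = 155)
I*a(-13) = 155*(-18 - 1*(-13)) = 155*(-18 + 13) = 155*(-5) = -775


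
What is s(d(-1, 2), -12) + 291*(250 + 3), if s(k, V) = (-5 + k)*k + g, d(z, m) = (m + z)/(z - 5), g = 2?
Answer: 2650531/36 ≈ 73626.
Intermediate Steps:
d(z, m) = (m + z)/(-5 + z)
s(k, V) = 2 + k*(-5 + k) (s(k, V) = (-5 + k)*k + 2 = k*(-5 + k) + 2 = 2 + k*(-5 + k))
s(d(-1, 2), -12) + 291*(250 + 3) = (2 + ((2 - 1)/(-5 - 1))**2 - 5*(2 - 1)/(-5 - 1)) + 291*(250 + 3) = (2 + (1/(-6))**2 - 5/(-6)) + 291*253 = (2 + (-1/6*1)**2 - (-5)/6) + 73623 = (2 + (-1/6)**2 - 5*(-1/6)) + 73623 = (2 + 1/36 + 5/6) + 73623 = 103/36 + 73623 = 2650531/36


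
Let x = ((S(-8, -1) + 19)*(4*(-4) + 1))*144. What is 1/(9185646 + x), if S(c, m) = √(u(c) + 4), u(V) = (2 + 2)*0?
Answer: 1/9140286 ≈ 1.0941e-7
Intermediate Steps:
u(V) = 0 (u(V) = 4*0 = 0)
S(c, m) = 2 (S(c, m) = √(0 + 4) = √4 = 2)
x = -45360 (x = ((2 + 19)*(4*(-4) + 1))*144 = (21*(-16 + 1))*144 = (21*(-15))*144 = -315*144 = -45360)
1/(9185646 + x) = 1/(9185646 - 45360) = 1/9140286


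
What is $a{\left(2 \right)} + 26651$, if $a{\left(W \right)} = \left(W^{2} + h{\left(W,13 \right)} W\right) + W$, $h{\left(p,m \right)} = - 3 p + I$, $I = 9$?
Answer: $26663$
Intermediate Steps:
$h{\left(p,m \right)} = 9 - 3 p$ ($h{\left(p,m \right)} = - 3 p + 9 = 9 - 3 p$)
$a{\left(W \right)} = W + W^{2} + W \left(9 - 3 W\right)$ ($a{\left(W \right)} = \left(W^{2} + \left(9 - 3 W\right) W\right) + W = \left(W^{2} + W \left(9 - 3 W\right)\right) + W = W + W^{2} + W \left(9 - 3 W\right)$)
$a{\left(2 \right)} + 26651 = 2 \cdot 2 \left(5 - 2\right) + 26651 = 2 \cdot 2 \cdot 3 + 26651 = 12 + 26651 = 26663$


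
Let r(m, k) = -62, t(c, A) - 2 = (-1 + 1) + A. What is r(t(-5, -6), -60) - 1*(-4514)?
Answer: 4452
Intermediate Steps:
t(c, A) = 2 + A (t(c, A) = 2 + ((-1 + 1) + A) = 2 + (0 + A) = 2 + A)
r(t(-5, -6), -60) - 1*(-4514) = -62 - 1*(-4514) = -62 + 4514 = 4452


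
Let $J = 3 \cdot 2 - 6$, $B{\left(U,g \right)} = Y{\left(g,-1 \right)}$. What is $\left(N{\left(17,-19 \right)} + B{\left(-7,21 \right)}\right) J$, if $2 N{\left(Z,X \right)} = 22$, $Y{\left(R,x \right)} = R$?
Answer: $0$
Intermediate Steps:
$N{\left(Z,X \right)} = 11$ ($N{\left(Z,X \right)} = \frac{1}{2} \cdot 22 = 11$)
$B{\left(U,g \right)} = g$
$J = 0$ ($J = 6 - 6 = 0$)
$\left(N{\left(17,-19 \right)} + B{\left(-7,21 \right)}\right) J = \left(11 + 21\right) 0 = 32 \cdot 0 = 0$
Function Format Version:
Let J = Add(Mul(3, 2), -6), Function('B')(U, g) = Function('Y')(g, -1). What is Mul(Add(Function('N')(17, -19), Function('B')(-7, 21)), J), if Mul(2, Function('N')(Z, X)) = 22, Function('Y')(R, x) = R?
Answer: 0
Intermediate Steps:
Function('N')(Z, X) = 11 (Function('N')(Z, X) = Mul(Rational(1, 2), 22) = 11)
Function('B')(U, g) = g
J = 0 (J = Add(6, -6) = 0)
Mul(Add(Function('N')(17, -19), Function('B')(-7, 21)), J) = Mul(Add(11, 21), 0) = Mul(32, 0) = 0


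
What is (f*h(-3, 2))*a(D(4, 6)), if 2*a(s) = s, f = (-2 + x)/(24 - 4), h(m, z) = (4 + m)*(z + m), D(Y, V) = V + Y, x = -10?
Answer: 3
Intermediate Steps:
h(m, z) = (4 + m)*(m + z)
f = -3/5 (f = (-2 - 10)/(24 - 4) = -12/20 = -12*1/20 = -3/5 ≈ -0.60000)
a(s) = s/2
(f*h(-3, 2))*a(D(4, 6)) = (-3*((-3)**2 + 4*(-3) + 4*2 - 3*2)/5)*((6 + 4)/2) = (-3*(9 - 12 + 8 - 6)/5)*((1/2)*10) = -3/5*(-1)*5 = (3/5)*5 = 3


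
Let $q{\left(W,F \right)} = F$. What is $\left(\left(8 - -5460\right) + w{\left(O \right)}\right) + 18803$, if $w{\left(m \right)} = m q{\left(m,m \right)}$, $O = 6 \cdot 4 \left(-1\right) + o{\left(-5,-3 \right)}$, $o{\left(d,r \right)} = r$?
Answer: $25000$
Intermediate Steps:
$O = -27$ ($O = 6 \cdot 4 \left(-1\right) - 3 = 6 \left(-4\right) - 3 = -24 - 3 = -27$)
$w{\left(m \right)} = m^{2}$ ($w{\left(m \right)} = m m = m^{2}$)
$\left(\left(8 - -5460\right) + w{\left(O \right)}\right) + 18803 = \left(\left(8 - -5460\right) + \left(-27\right)^{2}\right) + 18803 = \left(\left(8 + 5460\right) + 729\right) + 18803 = \left(5468 + 729\right) + 18803 = 6197 + 18803 = 25000$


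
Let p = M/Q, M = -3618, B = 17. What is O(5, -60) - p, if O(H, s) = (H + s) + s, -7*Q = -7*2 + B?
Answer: -8557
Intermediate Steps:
Q = -3/7 (Q = -(-7*2 + 17)/7 = -(-14 + 17)/7 = -⅐*3 = -3/7 ≈ -0.42857)
O(H, s) = H + 2*s
p = 8442 (p = -3618/(-3/7) = -3618*(-7/3) = 8442)
O(5, -60) - p = (5 + 2*(-60)) - 1*8442 = (5 - 120) - 8442 = -115 - 8442 = -8557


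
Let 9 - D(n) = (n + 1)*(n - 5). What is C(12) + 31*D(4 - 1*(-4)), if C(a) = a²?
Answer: -414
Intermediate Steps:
D(n) = 9 - (1 + n)*(-5 + n) (D(n) = 9 - (n + 1)*(n - 5) = 9 - (1 + n)*(-5 + n))
C(12) + 31*D(4 - 1*(-4)) = 12² + 31*(14 - (4 - 1*(-4))² + 4*(4 - 1*(-4))) = 144 + 31*(14 - (4 + 4)² + 4*(4 + 4)) = 144 + 31*(14 - 1*8² + 4*8) = 144 + 31*(14 - 1*64 + 32) = 144 + 31*(14 - 64 + 32) = 144 + 31*(-18) = 144 - 558 = -414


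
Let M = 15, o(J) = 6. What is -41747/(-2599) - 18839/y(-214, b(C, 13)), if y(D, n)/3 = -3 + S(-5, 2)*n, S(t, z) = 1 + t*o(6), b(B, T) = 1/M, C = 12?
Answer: 247902083/192326 ≈ 1289.0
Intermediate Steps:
b(B, T) = 1/15
S(t, z) = 1 + 6*t (S(t, z) = 1 + t*6 = 1 + 6*t)
y(D, n) = -9 - 87*n (y(D, n) = 3*(-3 + (1 + 6*(-5))*n) = 3*(-3 + (1 - 30)*n) = 3*(-3 - 29*n) = -9 - 87*n)
-41747/(-2599) - 18839/y(-214, b(C, 13)) = -41747/(-2599) - 18839/(-9 - 87*1/15) = -41747*(-1/2599) - 18839/(-9 - 29/5) = 41747/2599 - 18839/(-74/5) = 41747/2599 - 18839*(-5/74) = 41747/2599 + 94195/74 = 247902083/192326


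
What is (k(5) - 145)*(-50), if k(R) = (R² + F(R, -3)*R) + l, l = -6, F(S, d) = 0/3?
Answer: 6300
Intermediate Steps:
F(S, d) = 0 (F(S, d) = 0*(⅓) = 0)
k(R) = -6 + R² (k(R) = (R² + 0*R) - 6 = (R² + 0) - 6 = R² - 6 = -6 + R²)
(k(5) - 145)*(-50) = ((-6 + 5²) - 145)*(-50) = ((-6 + 25) - 145)*(-50) = (19 - 145)*(-50) = -126*(-50) = 6300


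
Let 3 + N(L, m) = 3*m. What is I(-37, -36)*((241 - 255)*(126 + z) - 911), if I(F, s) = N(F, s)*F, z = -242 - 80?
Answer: 7528131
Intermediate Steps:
N(L, m) = -3 + 3*m
z = -322
I(F, s) = F*(-3 + 3*s) (I(F, s) = (-3 + 3*s)*F = F*(-3 + 3*s))
I(-37, -36)*((241 - 255)*(126 + z) - 911) = (3*(-37)*(-1 - 36))*((241 - 255)*(126 - 322) - 911) = (3*(-37)*(-37))*(-14*(-196) - 911) = 4107*(2744 - 911) = 4107*1833 = 7528131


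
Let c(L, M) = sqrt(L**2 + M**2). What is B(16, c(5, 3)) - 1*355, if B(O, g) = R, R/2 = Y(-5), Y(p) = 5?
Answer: -345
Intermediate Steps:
R = 10 (R = 2*5 = 10)
B(O, g) = 10
B(16, c(5, 3)) - 1*355 = 10 - 1*355 = 10 - 355 = -345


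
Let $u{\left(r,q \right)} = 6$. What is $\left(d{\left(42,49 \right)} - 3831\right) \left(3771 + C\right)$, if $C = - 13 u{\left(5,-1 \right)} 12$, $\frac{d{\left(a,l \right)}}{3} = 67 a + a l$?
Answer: $30575475$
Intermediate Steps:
$d{\left(a,l \right)} = 201 a + 3 a l$ ($d{\left(a,l \right)} = 3 \left(67 a + a l\right) = 201 a + 3 a l$)
$C = -936$ ($C = \left(-13\right) 6 \cdot 12 = \left(-78\right) 12 = -936$)
$\left(d{\left(42,49 \right)} - 3831\right) \left(3771 + C\right) = \left(3 \cdot 42 \left(67 + 49\right) - 3831\right) \left(3771 - 936\right) = \left(3 \cdot 42 \cdot 116 - 3831\right) 2835 = \left(14616 - 3831\right) 2835 = 10785 \cdot 2835 = 30575475$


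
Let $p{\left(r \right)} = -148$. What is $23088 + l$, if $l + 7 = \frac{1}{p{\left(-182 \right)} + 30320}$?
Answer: $\frac{696399933}{30172} \approx 23081.0$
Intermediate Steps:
$l = - \frac{211203}{30172}$ ($l = -7 + \frac{1}{-148 + 30320} = -7 + \frac{1}{30172} = - \frac{211203}{30172} \approx -7.0$)
$23088 + l = 23088 - \frac{211203}{30172} = \frac{696399933}{30172}$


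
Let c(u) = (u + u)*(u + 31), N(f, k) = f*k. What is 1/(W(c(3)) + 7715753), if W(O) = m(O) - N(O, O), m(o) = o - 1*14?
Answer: 1/7674327 ≈ 1.3030e-7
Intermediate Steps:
m(o) = -14 + o (m(o) = o - 14 = -14 + o)
c(u) = 2*u*(31 + u) (c(u) = (2*u)*(31 + u) = 2*u*(31 + u))
W(O) = -14 + O - O² (W(O) = (-14 + O) - O*O = (-14 + O) - O² = -14 + O - O²)
1/(W(c(3)) + 7715753) = 1/((-14 + 2*3*(31 + 3) - (2*3*(31 + 3))²) + 7715753) = 1/((-14 + 2*3*34 - (2*3*34)²) + 7715753) = 1/((-14 + 204 - 1*204²) + 7715753) = 1/((-14 + 204 - 1*41616) + 7715753) = 1/((-14 + 204 - 41616) + 7715753) = 1/(-41426 + 7715753) = 1/7674327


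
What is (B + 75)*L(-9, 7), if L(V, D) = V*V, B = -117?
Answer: -3402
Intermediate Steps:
L(V, D) = V²
(B + 75)*L(-9, 7) = (-117 + 75)*(-9)² = -42*81 = -3402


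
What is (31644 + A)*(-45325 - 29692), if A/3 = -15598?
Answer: 1136507550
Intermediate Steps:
A = -46794 (A = 3*(-15598) = -46794)
(31644 + A)*(-45325 - 29692) = (31644 - 46794)*(-45325 - 29692) = -15150*(-75017) = 1136507550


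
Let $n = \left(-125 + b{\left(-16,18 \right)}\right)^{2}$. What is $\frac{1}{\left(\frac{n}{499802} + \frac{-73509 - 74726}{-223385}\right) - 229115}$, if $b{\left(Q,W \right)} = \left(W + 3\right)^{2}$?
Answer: $- \frac{11164826977}{2558019693387152} \approx -4.3646 \cdot 10^{-6}$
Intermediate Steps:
$b{\left(Q,W \right)} = \left(3 + W\right)^{2}$
$n = 99856$ ($n = \left(-125 + \left(3 + 18\right)^{2}\right)^{2} = \left(-125 + 21^{2}\right)^{2} = \left(-125 + 441\right)^{2} = 316^{2} = 99856$)
$\frac{1}{\left(\frac{n}{499802} + \frac{-73509 - 74726}{-223385}\right) - 229115} = \frac{1}{\left(\frac{99856}{499802} + \frac{-73509 - 74726}{-223385}\right) - 229115} = \frac{1}{\left(99856 \cdot \frac{1}{499802} + \left(-73509 - 74726\right) \left(- \frac{1}{223385}\right)\right) - 229115} = \frac{1}{\left(\frac{49928}{249901} - - \frac{29647}{44677}\right) - 229115} = \frac{1}{\left(\frac{49928}{249901} + \frac{29647}{44677}\right) - 229115} = \frac{1}{\frac{9639448203}{11164826977} - 229115} = \frac{1}{- \frac{2558019693387152}{11164826977}} = - \frac{11164826977}{2558019693387152}$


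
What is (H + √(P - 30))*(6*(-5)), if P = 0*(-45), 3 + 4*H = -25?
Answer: 210 - 30*I*√30 ≈ 210.0 - 164.32*I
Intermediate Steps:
H = -7 (H = -¾ + (¼)*(-25) = -¾ - 25/4 = -7)
P = 0
(H + √(P - 30))*(6*(-5)) = (-7 + √(0 - 30))*(6*(-5)) = (-7 + √(-30))*(-30) = (-7 + I*√30)*(-30) = 210 - 30*I*√30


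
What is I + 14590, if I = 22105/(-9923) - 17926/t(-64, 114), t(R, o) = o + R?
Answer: 3529921776/248075 ≈ 14229.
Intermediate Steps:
t(R, o) = R + o
I = -89492474/248075 (I = 22105/(-9923) - 17926/(-64 + 114) = 22105*(-1/9923) - 17926/50 = -22105/9923 - 17926*1/50 = -22105/9923 - 8963/25 = -89492474/248075 ≈ -360.75)
I + 14590 = -89492474/248075 + 14590 = 3529921776/248075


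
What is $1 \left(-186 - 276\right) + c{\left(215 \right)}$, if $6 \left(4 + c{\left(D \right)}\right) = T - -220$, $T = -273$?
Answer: $- \frac{2849}{6} \approx -474.83$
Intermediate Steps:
$c{\left(D \right)} = - \frac{77}{6}$ ($c{\left(D \right)} = -4 + \frac{-273 - -220}{6} = -4 + \frac{-273 + 220}{6} = -4 + \frac{1}{6} \left(-53\right) = -4 - \frac{53}{6} = - \frac{77}{6}$)
$1 \left(-186 - 276\right) + c{\left(215 \right)} = 1 \left(-186 - 276\right) - \frac{77}{6} = 1 \left(-462\right) - \frac{77}{6} = -462 - \frac{77}{6} = - \frac{2849}{6}$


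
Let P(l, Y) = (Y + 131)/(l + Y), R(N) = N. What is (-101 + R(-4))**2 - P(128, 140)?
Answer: 2954429/268 ≈ 11024.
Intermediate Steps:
P(l, Y) = (131 + Y)/(Y + l)
(-101 + R(-4))**2 - P(128, 140) = (-101 - 4)**2 - (131 + 140)/(140 + 128) = (-105)**2 - 271/268 = 11025 - 271/268 = 2954429/268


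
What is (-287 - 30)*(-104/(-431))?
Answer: -32968/431 ≈ -76.492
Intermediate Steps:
(-287 - 30)*(-104/(-431)) = -(-32968)*(-1)/431 = -317*104/431 = -32968/431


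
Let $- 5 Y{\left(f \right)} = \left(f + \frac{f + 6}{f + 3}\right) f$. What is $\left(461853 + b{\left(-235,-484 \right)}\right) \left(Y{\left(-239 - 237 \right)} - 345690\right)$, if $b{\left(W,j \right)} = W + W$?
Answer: $- \frac{426550234328374}{2365} \approx -1.8036 \cdot 10^{11}$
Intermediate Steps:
$b{\left(W,j \right)} = 2 W$
$Y{\left(f \right)} = - \frac{f \left(f + \frac{6 + f}{3 + f}\right)}{5}$ ($Y{\left(f \right)} = - \frac{\left(f + \frac{f + 6}{f + 3}\right) f}{5} = - \frac{\left(f + \frac{6 + f}{3 + f}\right) f}{5} = - \frac{f \left(f + \frac{6 + f}{3 + f}\right)}{5}$)
$\left(461853 + b{\left(-235,-484 \right)}\right) \left(Y{\left(-239 - 237 \right)} - 345690\right) = \left(461853 + 2 \left(-235\right)\right) \left(- \frac{\left(-239 - 237\right) \left(6 + \left(-239 - 237\right)^{2} + 4 \left(-239 - 237\right)\right)}{15 + 5 \left(-239 - 237\right)} - 345690\right) = \left(461853 - 470\right) \left(\left(-1\right) \left(-476\right) \frac{1}{15 + 5 \left(-476\right)} \left(6 + \left(-476\right)^{2} + 4 \left(-476\right)\right) - 345690\right) = 461383 \left(\left(-1\right) \left(-476\right) \frac{1}{15 - 2380} \left(6 + 226576 - 1904\right) - 345690\right) = 461383 \left(\left(-1\right) \left(-476\right) \frac{1}{-2365} \cdot 224678 - 345690\right) = 461383 \left(\left(-1\right) \left(-476\right) \left(- \frac{1}{2365}\right) 224678 - 345690\right) = 461383 \left(- \frac{106946728}{2365} - 345690\right) = 461383 \left(- \frac{924503578}{2365}\right) = - \frac{426550234328374}{2365}$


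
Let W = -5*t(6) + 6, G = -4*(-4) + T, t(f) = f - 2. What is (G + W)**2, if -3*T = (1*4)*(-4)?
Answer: 484/9 ≈ 53.778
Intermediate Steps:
t(f) = -2 + f
T = 16/3 (T = -1*4*(-4)/3 = -4*(-4)/3 = -1/3*(-16) = 16/3 ≈ 5.3333)
G = 64/3 (G = -4*(-4) + 16/3 = 16 + 16/3 = 64/3 ≈ 21.333)
W = -14 (W = -5*(-2 + 6) + 6 = -5*4 + 6 = -20 + 6 = -14)
(G + W)**2 = (64/3 - 14)**2 = (22/3)**2 = 484/9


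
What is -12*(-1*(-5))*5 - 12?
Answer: -312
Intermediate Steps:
-12*(-1*(-5))*5 - 12 = -60*5 - 12 = -12*25 - 12 = -300 - 12 = -312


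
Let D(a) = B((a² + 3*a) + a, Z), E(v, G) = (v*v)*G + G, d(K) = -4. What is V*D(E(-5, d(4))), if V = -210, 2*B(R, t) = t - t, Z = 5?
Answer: 0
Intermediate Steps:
E(v, G) = G + G*v² (E(v, G) = v²*G + G = G*v² + G = G + G*v²)
B(R, t) = 0 (B(R, t) = (t - t)/2 = (½)*0 = 0)
D(a) = 0
V*D(E(-5, d(4))) = -210*0 = 0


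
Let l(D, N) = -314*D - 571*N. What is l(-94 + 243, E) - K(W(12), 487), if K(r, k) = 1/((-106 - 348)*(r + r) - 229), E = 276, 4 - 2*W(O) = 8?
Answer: -324354235/1587 ≈ -2.0438e+5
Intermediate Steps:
W(O) = -2 (W(O) = 2 - ½*8 = 2 - 4 = -2)
K(r, k) = 1/(-229 - 908*r) (K(r, k) = 1/(-908*r - 229) = 1/(-229 - 908*r))
l(D, N) = -571*N - 314*D
l(-94 + 243, E) - K(W(12), 487) = (-571*276 - 314*(-94 + 243)) - (-1)/(229 + 908*(-2)) = (-157596 - 314*149) - (-1)/(229 - 1816) = (-157596 - 46786) - (-1)/(-1587) = -204382 - (-1)*(-1)/1587 = -204382 - 1*1/1587 = -204382 - 1/1587 = -324354235/1587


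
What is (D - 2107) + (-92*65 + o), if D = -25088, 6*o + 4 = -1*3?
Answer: -199057/6 ≈ -33176.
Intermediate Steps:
o = -7/6 (o = -⅔ + (-1*3)/6 = -⅔ + (⅙)*(-3) = -⅔ - ½ = -7/6 ≈ -1.1667)
(D - 2107) + (-92*65 + o) = (-25088 - 2107) + (-92*65 - 7/6) = -27195 + (-5980 - 7/6) = -27195 - 35887/6 = -199057/6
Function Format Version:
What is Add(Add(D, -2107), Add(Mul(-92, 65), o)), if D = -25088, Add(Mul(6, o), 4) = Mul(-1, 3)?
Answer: Rational(-199057, 6) ≈ -33176.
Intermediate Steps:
o = Rational(-7, 6) (o = Add(Rational(-2, 3), Mul(Rational(1, 6), Mul(-1, 3))) = Add(Rational(-2, 3), Mul(Rational(1, 6), -3)) = Add(Rational(-2, 3), Rational(-1, 2)) = Rational(-7, 6) ≈ -1.1667)
Add(Add(D, -2107), Add(Mul(-92, 65), o)) = Add(Add(-25088, -2107), Add(Mul(-92, 65), Rational(-7, 6))) = Add(-27195, Add(-5980, Rational(-7, 6))) = Add(-27195, Rational(-35887, 6)) = Rational(-199057, 6)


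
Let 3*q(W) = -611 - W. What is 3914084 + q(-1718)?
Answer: 3914453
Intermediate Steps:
q(W) = -611/3 - W/3 (q(W) = (-611 - W)/3 = -611/3 - W/3)
3914084 + q(-1718) = 3914084 + (-611/3 - ⅓*(-1718)) = 3914084 + (-611/3 + 1718/3) = 3914084 + 369 = 3914453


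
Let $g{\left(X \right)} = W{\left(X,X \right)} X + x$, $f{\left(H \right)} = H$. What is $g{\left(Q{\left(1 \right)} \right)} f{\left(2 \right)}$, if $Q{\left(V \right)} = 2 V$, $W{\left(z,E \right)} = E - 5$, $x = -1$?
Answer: $-14$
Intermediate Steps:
$W{\left(z,E \right)} = -5 + E$
$g{\left(X \right)} = -1 + X \left(-5 + X\right)$ ($g{\left(X \right)} = \left(-5 + X\right) X - 1 = X \left(-5 + X\right) - 1 = -1 + X \left(-5 + X\right)$)
$g{\left(Q{\left(1 \right)} \right)} f{\left(2 \right)} = \left(-1 + 2 \cdot 1 \left(-5 + 2 \cdot 1\right)\right) 2 = \left(-1 + 2 \left(-5 + 2\right)\right) 2 = \left(-1 + 2 \left(-3\right)\right) 2 = \left(-1 - 6\right) 2 = \left(-7\right) 2 = -14$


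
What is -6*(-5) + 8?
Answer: 38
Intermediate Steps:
-6*(-5) + 8 = 30 + 8 = 38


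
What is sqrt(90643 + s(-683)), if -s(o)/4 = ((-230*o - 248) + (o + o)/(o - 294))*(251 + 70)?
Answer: I*sqrt(192143137075853)/977 ≈ 14188.0*I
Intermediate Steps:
s(o) = 318432 + 295320*o - 2568*o/(-294 + o) (s(o) = -4*((-230*o - 248) + (o + o)/(o - 294))*(251 + 70) = -4*((-248 - 230*o) + (2*o)/(-294 + o))*321 = -4*((-248 - 230*o) + 2*o/(-294 + o))*321 = -4*(-248 - 230*o + 2*o/(-294 + o))*321 = -4*(-79608 - 73830*o + 642*o/(-294 + o)) = 318432 + 295320*o - 2568*o/(-294 + o))
sqrt(90643 + s(-683)) = sqrt(90643 + 2568*(-36456 - 33687*(-683) + 115*(-683)**2)/(-294 - 683)) = sqrt(90643 + 2568*(-36456 + 23008221 + 115*466489)/(-977)) = sqrt(90643 + 2568*(-1/977)*(-36456 + 23008221 + 53646235)) = sqrt(90643 + 2568*(-1/977)*76618000) = sqrt(90643 - 196755024000/977) = sqrt(-196666465789/977) = I*sqrt(192143137075853)/977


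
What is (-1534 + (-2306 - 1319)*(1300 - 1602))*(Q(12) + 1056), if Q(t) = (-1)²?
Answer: 1155529312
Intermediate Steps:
Q(t) = 1
(-1534 + (-2306 - 1319)*(1300 - 1602))*(Q(12) + 1056) = (-1534 + (-2306 - 1319)*(1300 - 1602))*(1 + 1056) = (-1534 - 3625*(-302))*1057 = (-1534 + 1094750)*1057 = 1093216*1057 = 1155529312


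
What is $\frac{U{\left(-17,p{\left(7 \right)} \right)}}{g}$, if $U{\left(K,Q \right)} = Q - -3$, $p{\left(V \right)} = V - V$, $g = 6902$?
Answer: $\frac{3}{6902} \approx 0.00043466$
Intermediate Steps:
$p{\left(V \right)} = 0$
$U{\left(K,Q \right)} = 3 + Q$ ($U{\left(K,Q \right)} = Q + 3 = 3 + Q$)
$\frac{U{\left(-17,p{\left(7 \right)} \right)}}{g} = \frac{3 + 0}{6902} = 3 \cdot \frac{1}{6902} = \frac{3}{6902}$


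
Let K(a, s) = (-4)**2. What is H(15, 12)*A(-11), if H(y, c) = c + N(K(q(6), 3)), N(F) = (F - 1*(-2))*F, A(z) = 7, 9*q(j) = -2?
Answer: 2100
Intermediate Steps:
q(j) = -2/9 (q(j) = (1/9)*(-2) = -2/9)
K(a, s) = 16
N(F) = F*(2 + F) (N(F) = (F + 2)*F = (2 + F)*F = F*(2 + F))
H(y, c) = 288 + c (H(y, c) = c + 16*(2 + 16) = c + 16*18 = c + 288 = 288 + c)
H(15, 12)*A(-11) = (288 + 12)*7 = 300*7 = 2100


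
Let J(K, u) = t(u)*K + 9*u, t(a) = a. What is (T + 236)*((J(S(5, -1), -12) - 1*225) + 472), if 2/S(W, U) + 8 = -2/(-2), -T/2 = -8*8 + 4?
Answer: 354932/7 ≈ 50705.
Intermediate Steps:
T = 120 (T = -2*(-8*8 + 4) = -2*(-64 + 4) = -2*(-60) = 120)
S(W, U) = -2/7 (S(W, U) = 2/(-8 - 2/(-2)) = 2/(-8 - 2*(-1/2)) = 2/(-8 + 1) = 2/(-7) = 2*(-1/7) = -2/7)
J(K, u) = 9*u + K*u (J(K, u) = u*K + 9*u = K*u + 9*u = 9*u + K*u)
(T + 236)*((J(S(5, -1), -12) - 1*225) + 472) = (120 + 236)*((-12*(9 - 2/7) - 1*225) + 472) = 356*((-12*61/7 - 225) + 472) = 356*((-732/7 - 225) + 472) = 356*(-2307/7 + 472) = 356*(997/7) = 354932/7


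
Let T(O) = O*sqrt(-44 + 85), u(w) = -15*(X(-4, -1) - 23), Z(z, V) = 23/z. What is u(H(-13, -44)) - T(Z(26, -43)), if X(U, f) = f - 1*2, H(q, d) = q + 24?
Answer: 390 - 23*sqrt(41)/26 ≈ 384.34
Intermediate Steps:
H(q, d) = 24 + q
X(U, f) = -2 + f (X(U, f) = f - 2 = -2 + f)
u(w) = 390 (u(w) = -15*((-2 - 1) - 23) = -15*(-3 - 23) = -15*(-26) = 390)
T(O) = O*sqrt(41)
u(H(-13, -44)) - T(Z(26, -43)) = 390 - 23/26*sqrt(41) = 390 - 23*(1/26)*sqrt(41) = 390 - 23*sqrt(41)/26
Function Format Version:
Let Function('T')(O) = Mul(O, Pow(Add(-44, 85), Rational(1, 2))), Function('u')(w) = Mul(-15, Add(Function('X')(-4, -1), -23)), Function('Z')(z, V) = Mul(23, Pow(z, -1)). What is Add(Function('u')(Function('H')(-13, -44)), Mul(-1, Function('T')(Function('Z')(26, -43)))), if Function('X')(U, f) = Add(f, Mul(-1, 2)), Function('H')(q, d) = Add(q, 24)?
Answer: Add(390, Mul(Rational(-23, 26), Pow(41, Rational(1, 2)))) ≈ 384.34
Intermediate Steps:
Function('H')(q, d) = Add(24, q)
Function('X')(U, f) = Add(-2, f) (Function('X')(U, f) = Add(f, -2) = Add(-2, f))
Function('u')(w) = 390 (Function('u')(w) = Mul(-15, Add(Add(-2, -1), -23)) = Mul(-15, Add(-3, -23)) = Mul(-15, -26) = 390)
Function('T')(O) = Mul(O, Pow(41, Rational(1, 2)))
Add(Function('u')(Function('H')(-13, -44)), Mul(-1, Function('T')(Function('Z')(26, -43)))) = Add(390, Mul(-1, Mul(Mul(23, Pow(26, -1)), Pow(41, Rational(1, 2))))) = Add(390, Mul(-1, Mul(Mul(23, Rational(1, 26)), Pow(41, Rational(1, 2))))) = Add(390, Mul(-1, Mul(Rational(23, 26), Pow(41, Rational(1, 2))))) = Add(390, Mul(Rational(-23, 26), Pow(41, Rational(1, 2))))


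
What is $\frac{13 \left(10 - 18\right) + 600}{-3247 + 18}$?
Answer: $- \frac{496}{3229} \approx -0.15361$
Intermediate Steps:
$\frac{13 \left(10 - 18\right) + 600}{-3247 + 18} = \frac{13 \left(-8\right) + 600}{-3229} = \left(-104 + 600\right) \left(- \frac{1}{3229}\right) = 496 \left(- \frac{1}{3229}\right) = - \frac{496}{3229}$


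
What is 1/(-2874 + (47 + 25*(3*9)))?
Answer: -1/2152 ≈ -0.00046468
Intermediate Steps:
1/(-2874 + (47 + 25*(3*9))) = 1/(-2874 + (47 + 25*27)) = 1/(-2874 + (47 + 675)) = 1/(-2874 + 722) = 1/(-2152) = -1/2152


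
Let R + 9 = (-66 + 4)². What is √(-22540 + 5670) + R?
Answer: 3835 + I*√16870 ≈ 3835.0 + 129.88*I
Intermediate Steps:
R = 3835 (R = -9 + (-66 + 4)² = -9 + (-62)² = -9 + 3844 = 3835)
√(-22540 + 5670) + R = √(-22540 + 5670) + 3835 = √(-16870) + 3835 = I*√16870 + 3835 = 3835 + I*√16870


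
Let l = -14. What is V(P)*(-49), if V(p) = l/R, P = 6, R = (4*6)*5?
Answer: 343/60 ≈ 5.7167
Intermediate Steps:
R = 120 (R = 24*5 = 120)
V(p) = -7/60 (V(p) = -14/120 = -14*1/120 = -7/60)
V(P)*(-49) = -7/60*(-49) = 343/60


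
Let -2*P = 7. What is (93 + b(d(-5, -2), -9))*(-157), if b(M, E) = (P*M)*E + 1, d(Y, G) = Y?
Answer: 19939/2 ≈ 9969.5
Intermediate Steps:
P = -7/2 (P = -1/2*7 = -7/2 ≈ -3.5000)
b(M, E) = 1 - 7*E*M/2 (b(M, E) = (-7*M/2)*E + 1 = -7*E*M/2 + 1 = 1 - 7*E*M/2)
(93 + b(d(-5, -2), -9))*(-157) = (93 + (1 - 7/2*(-9)*(-5)))*(-157) = (93 + (1 - 315/2))*(-157) = (93 - 313/2)*(-157) = -127/2*(-157) = 19939/2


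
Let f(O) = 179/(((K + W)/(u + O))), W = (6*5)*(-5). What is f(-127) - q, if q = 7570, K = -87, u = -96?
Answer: -1754173/237 ≈ -7401.6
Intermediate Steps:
W = -150 (W = 30*(-5) = -150)
f(O) = 5728/79 - 179*O/237 (f(O) = 179/(((-87 - 150)/(-96 + O))) = 179/((-237/(-96 + O))) = 179*(32/79 - O/237) = 5728/79 - 179*O/237)
f(-127) - q = (5728/79 - 179/237*(-127)) - 1*7570 = (5728/79 + 22733/237) - 7570 = 39917/237 - 7570 = -1754173/237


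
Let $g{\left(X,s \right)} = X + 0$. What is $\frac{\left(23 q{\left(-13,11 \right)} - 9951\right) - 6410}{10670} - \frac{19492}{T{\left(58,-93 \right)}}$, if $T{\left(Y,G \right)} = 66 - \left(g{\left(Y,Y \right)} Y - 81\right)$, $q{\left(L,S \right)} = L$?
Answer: $\frac{15438442}{3432539} \approx 4.4977$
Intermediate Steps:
$g{\left(X,s \right)} = X$
$T{\left(Y,G \right)} = 147 - Y^{2}$ ($T{\left(Y,G \right)} = 66 - \left(Y Y - 81\right) = 66 - \left(Y^{2} - 81\right) = 66 - \left(-81 + Y^{2}\right) = 147 - Y^{2}$)
$\frac{\left(23 q{\left(-13,11 \right)} - 9951\right) - 6410}{10670} - \frac{19492}{T{\left(58,-93 \right)}} = \frac{\left(23 \left(-13\right) - 9951\right) - 6410}{10670} - \frac{19492}{147 - 58^{2}} = \left(\left(-299 - 9951\right) - 6410\right) \frac{1}{10670} - \frac{19492}{147 - 3364} = \left(-10250 - 6410\right) \frac{1}{10670} - \frac{19492}{147 - 3364} = \left(-16660\right) \frac{1}{10670} - \frac{19492}{-3217} = - \frac{1666}{1067} - - \frac{19492}{3217} = - \frac{1666}{1067} + \frac{19492}{3217} = \frac{15438442}{3432539}$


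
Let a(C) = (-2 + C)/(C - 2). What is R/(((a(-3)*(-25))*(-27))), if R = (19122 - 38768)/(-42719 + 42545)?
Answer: 9823/58725 ≈ 0.16727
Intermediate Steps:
a(C) = 1 (a(C) = (-2 + C)/(-2 + C) = 1)
R = 9823/87 (R = -19646/(-174) = -19646*(-1/174) = 9823/87 ≈ 112.91)
R/(((a(-3)*(-25))*(-27))) = 9823/(87*(((1*(-25))*(-27)))) = 9823/(87*((-25*(-27)))) = (9823/87)/675 = (9823/87)*(1/675) = 9823/58725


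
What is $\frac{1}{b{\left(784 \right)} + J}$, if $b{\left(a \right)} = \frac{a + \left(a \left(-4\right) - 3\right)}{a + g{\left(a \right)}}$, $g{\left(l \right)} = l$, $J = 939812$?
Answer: $\frac{1568}{1473622861} \approx 1.064 \cdot 10^{-6}$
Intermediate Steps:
$b{\left(a \right)} = \frac{-3 - 3 a}{2 a}$ ($b{\left(a \right)} = \frac{a + \left(a \left(-4\right) - 3\right)}{a + a} = \frac{a - \left(3 + 4 a\right)}{2 a} = \left(a - \left(3 + 4 a\right)\right) \frac{1}{2 a} = \left(-3 - 3 a\right) \frac{1}{2 a} = \frac{-3 - 3 a}{2 a}$)
$\frac{1}{b{\left(784 \right)} + J} = \frac{1}{\frac{3 \left(-1 - 784\right)}{2 \cdot 784} + 939812} = \frac{1}{\frac{3}{2} \cdot \frac{1}{784} \left(-1 - 784\right) + 939812} = \frac{1}{\frac{3}{2} \cdot \frac{1}{784} \left(-785\right) + 939812} = \frac{1}{- \frac{2355}{1568} + 939812} = \frac{1}{\frac{1473622861}{1568}} = \frac{1568}{1473622861}$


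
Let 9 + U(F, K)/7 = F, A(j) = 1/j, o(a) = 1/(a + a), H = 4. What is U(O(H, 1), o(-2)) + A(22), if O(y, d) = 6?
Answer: -461/22 ≈ -20.955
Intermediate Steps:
o(a) = 1/(2*a)
U(F, K) = -63 + 7*F
U(O(H, 1), o(-2)) + A(22) = (-63 + 7*6) + 1/22 = (-63 + 42) + 1/22 = -21 + 1/22 = -461/22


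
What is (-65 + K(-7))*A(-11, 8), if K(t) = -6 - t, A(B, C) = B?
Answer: 704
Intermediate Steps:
(-65 + K(-7))*A(-11, 8) = (-65 + (-6 - 1*(-7)))*(-11) = (-65 + (-6 + 7))*(-11) = (-65 + 1)*(-11) = -64*(-11) = 704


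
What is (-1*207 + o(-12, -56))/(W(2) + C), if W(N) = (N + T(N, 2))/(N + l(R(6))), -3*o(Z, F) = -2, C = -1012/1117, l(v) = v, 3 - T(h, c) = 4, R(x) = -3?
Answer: 691423/6387 ≈ 108.25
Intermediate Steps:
T(h, c) = -1 (T(h, c) = 3 - 1*4 = 3 - 4 = -1)
C = -1012/1117 (C = -1012*1/1117 = -1012/1117 ≈ -0.90600)
o(Z, F) = ⅔ (o(Z, F) = -⅓*(-2) = ⅔)
W(N) = (-1 + N)/(-3 + N) (W(N) = (N - 1)/(N - 3) = (-1 + N)/(-3 + N))
(-1*207 + o(-12, -56))/(W(2) + C) = (-1*207 + ⅔)/((-1 + 2)/(-3 + 2) - 1012/1117) = (-207 + ⅔)/(1/(-1) - 1012/1117) = -619/(3*(-1*1 - 1012/1117)) = -619/(3*(-1 - 1012/1117)) = -619/(3*(-2129/1117)) = -619/3*(-1117/2129) = 691423/6387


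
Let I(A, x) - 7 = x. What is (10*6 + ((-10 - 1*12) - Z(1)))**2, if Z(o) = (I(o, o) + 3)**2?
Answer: 6889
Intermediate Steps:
I(A, x) = 7 + x
Z(o) = (10 + o)**2 (Z(o) = ((7 + o) + 3)**2 = (10 + o)**2)
(10*6 + ((-10 - 1*12) - Z(1)))**2 = (10*6 + ((-10 - 1*12) - (10 + 1)**2))**2 = (60 + ((-10 - 12) - 1*11**2))**2 = (60 + (-22 - 1*121))**2 = (60 + (-22 - 121))**2 = (60 - 143)**2 = (-83)**2 = 6889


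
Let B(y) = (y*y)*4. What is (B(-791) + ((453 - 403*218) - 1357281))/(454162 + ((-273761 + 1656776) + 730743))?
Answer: 529021/1283960 ≈ 0.41202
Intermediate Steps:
B(y) = 4*y² (B(y) = y²*4 = 4*y²)
(B(-791) + ((453 - 403*218) - 1357281))/(454162 + ((-273761 + 1656776) + 730743)) = (4*(-791)² + ((453 - 403*218) - 1357281))/(454162 + ((-273761 + 1656776) + 730743)) = (4*625681 + ((453 - 87854) - 1357281))/(454162 + (1383015 + 730743)) = (2502724 + (-87401 - 1357281))/(454162 + 2113758) = (2502724 - 1444682)/2567920 = 1058042*(1/2567920) = 529021/1283960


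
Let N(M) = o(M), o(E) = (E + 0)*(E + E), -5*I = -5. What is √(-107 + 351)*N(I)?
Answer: 4*√61 ≈ 31.241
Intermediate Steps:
I = 1 (I = -⅕*(-5) = 1)
o(E) = 2*E² (o(E) = E*(2*E) = 2*E²)
N(M) = 2*M²
√(-107 + 351)*N(I) = √(-107 + 351)*(2*1²) = √244*(2*1) = (2*√61)*2 = 4*√61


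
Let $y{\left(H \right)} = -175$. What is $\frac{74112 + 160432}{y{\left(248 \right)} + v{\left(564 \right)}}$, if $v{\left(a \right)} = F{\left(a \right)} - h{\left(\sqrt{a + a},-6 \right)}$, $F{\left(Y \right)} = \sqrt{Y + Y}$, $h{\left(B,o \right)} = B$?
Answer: $- \frac{234544}{175} \approx -1340.3$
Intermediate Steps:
$F{\left(Y \right)} = \sqrt{2} \sqrt{Y}$ ($F{\left(Y \right)} = \sqrt{2 Y} = \sqrt{2} \sqrt{Y}$)
$v{\left(a \right)} = 0$ ($v{\left(a \right)} = \sqrt{2} \sqrt{a} - \sqrt{a + a} = \sqrt{2} \sqrt{a} - \sqrt{2 a} = \sqrt{2} \sqrt{a} - \sqrt{2} \sqrt{a} = 0$)
$\frac{74112 + 160432}{y{\left(248 \right)} + v{\left(564 \right)}} = \frac{74112 + 160432}{-175 + 0} = \frac{234544}{-175} = 234544 \left(- \frac{1}{175}\right) = - \frac{234544}{175}$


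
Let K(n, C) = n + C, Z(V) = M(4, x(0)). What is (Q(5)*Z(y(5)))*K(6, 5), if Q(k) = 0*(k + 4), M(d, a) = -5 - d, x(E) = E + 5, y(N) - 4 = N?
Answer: 0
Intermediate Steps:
y(N) = 4 + N
x(E) = 5 + E
Z(V) = -9 (Z(V) = -5 - 1*4 = -5 - 4 = -9)
Q(k) = 0 (Q(k) = 0*(4 + k) = 0)
K(n, C) = C + n
(Q(5)*Z(y(5)))*K(6, 5) = (0*(-9))*(5 + 6) = 0*11 = 0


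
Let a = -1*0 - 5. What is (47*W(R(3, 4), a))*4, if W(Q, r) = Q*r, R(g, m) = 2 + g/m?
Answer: -2585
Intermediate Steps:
a = -5 (a = 0 - 5 = -5)
(47*W(R(3, 4), a))*4 = (47*((2 + 3/4)*(-5)))*4 = (47*((2 + 3*(¼))*(-5)))*4 = (47*((2 + ¾)*(-5)))*4 = (47*((11/4)*(-5)))*4 = (47*(-55/4))*4 = -2585/4*4 = -2585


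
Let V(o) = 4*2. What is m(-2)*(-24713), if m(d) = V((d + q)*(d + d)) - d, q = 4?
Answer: -247130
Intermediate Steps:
V(o) = 8
m(d) = 8 - d
m(-2)*(-24713) = (8 - 1*(-2))*(-24713) = (8 + 2)*(-24713) = 10*(-24713) = -247130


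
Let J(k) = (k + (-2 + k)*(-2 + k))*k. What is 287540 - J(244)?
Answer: -14061612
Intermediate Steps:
J(k) = k*(k + (-2 + k)²) (J(k) = (k + (-2 + k)²)*k = k*(k + (-2 + k)²))
287540 - J(244) = 287540 - 244*(244 + (-2 + 244)²) = 287540 - 244*(244 + 242²) = 287540 - 244*(244 + 58564) = 287540 - 244*58808 = 287540 - 1*14349152 = 287540 - 14349152 = -14061612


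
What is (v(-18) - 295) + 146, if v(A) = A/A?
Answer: -148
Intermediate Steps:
v(A) = 1
(v(-18) - 295) + 146 = (1 - 295) + 146 = -294 + 146 = -148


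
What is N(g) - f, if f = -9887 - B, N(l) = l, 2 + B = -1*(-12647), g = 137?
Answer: 22669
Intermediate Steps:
B = 12645 (B = -2 - 1*(-12647) = -2 + 12647 = 12645)
f = -22532 (f = -9887 - 1*12645 = -9887 - 12645 = -22532)
N(g) - f = 137 - 1*(-22532) = 137 + 22532 = 22669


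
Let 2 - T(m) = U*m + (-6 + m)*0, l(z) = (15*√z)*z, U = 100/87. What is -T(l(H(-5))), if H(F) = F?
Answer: -2 - 2500*I*√5/29 ≈ -2.0 - 192.76*I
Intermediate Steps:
U = 100/87 (U = 100*(1/87) = 100/87 ≈ 1.1494)
l(z) = 15*z^(3/2)
T(m) = 2 - 100*m/87 (T(m) = 2 - (100*m/87 + (-6 + m)*0) = 2 - (100*m/87 + 0) = 2 - 100*m/87)
-T(l(H(-5))) = -(2 - 500*(-5)^(3/2)/29) = -(2 - 500*(-5*I*√5)/29) = -(2 - (-2500)*I*√5/29) = -(2 + 2500*I*√5/29) = -2 - 2500*I*√5/29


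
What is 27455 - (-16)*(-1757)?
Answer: -657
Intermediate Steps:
27455 - (-16)*(-1757) = 27455 - 1*28112 = 27455 - 28112 = -657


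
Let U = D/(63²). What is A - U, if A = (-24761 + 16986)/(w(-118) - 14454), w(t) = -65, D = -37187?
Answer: 570777028/57625911 ≈ 9.9049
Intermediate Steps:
A = 7775/14519 (A = (-24761 + 16986)/(-65 - 14454) = -7775/(-14519) = -7775*(-1/14519) = 7775/14519 ≈ 0.53551)
U = -37187/3969 (U = -37187/(63²) = -37187/3969 ≈ -9.3694)
A - U = 7775/14519 - 1*(-37187/3969) = 7775/14519 + 37187/3969 = 570777028/57625911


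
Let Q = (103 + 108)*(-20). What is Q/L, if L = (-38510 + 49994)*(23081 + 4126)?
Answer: -1055/78111297 ≈ -1.3506e-5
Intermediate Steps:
Q = -4220 (Q = 211*(-20) = -4220)
L = 312445188 (L = 11484*27207 = 312445188)
Q/L = -4220/312445188 = -4220*1/312445188 = -1055/78111297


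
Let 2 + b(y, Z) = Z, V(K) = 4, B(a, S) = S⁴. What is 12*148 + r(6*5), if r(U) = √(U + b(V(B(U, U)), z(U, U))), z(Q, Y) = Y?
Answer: 1776 + √58 ≈ 1783.6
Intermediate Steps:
b(y, Z) = -2 + Z
r(U) = √(-2 + 2*U) (r(U) = √(U + (-2 + U)) = √(-2 + 2*U))
12*148 + r(6*5) = 12*148 + √(-2 + 2*(6*5)) = 1776 + √(-2 + 2*30) = 1776 + √(-2 + 60) = 1776 + √58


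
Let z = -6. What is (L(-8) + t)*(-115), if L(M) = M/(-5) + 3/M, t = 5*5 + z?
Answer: -18607/8 ≈ -2325.9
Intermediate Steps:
t = 19 (t = 5*5 - 6 = 25 - 6 = 19)
L(M) = 3/M - M/5 (L(M) = M*(-⅕) + 3/M = -M/5 + 3/M = 3/M - M/5)
(L(-8) + t)*(-115) = ((3/(-8) - ⅕*(-8)) + 19)*(-115) = ((3*(-⅛) + 8/5) + 19)*(-115) = ((-3/8 + 8/5) + 19)*(-115) = (49/40 + 19)*(-115) = (809/40)*(-115) = -18607/8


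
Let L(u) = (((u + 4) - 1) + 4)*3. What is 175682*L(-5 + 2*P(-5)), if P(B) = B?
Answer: -4216368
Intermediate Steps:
L(u) = 21 + 3*u (L(u) = (((4 + u) - 1) + 4)*3 = ((3 + u) + 4)*3 = (7 + u)*3 = 21 + 3*u)
175682*L(-5 + 2*P(-5)) = 175682*(21 + 3*(-5 + 2*(-5))) = 175682*(21 + 3*(-5 - 10)) = 175682*(21 + 3*(-15)) = 175682*(21 - 45) = 175682*(-24) = -4216368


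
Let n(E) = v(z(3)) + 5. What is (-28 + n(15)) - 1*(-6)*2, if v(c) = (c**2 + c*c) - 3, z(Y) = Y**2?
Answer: 148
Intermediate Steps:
v(c) = -3 + 2*c**2 (v(c) = (c**2 + c**2) - 3 = 2*c**2 - 3 = -3 + 2*c**2)
n(E) = 164 (n(E) = (-3 + 2*(3**2)**2) + 5 = (-3 + 2*9**2) + 5 = (-3 + 2*81) + 5 = (-3 + 162) + 5 = 159 + 5 = 164)
(-28 + n(15)) - 1*(-6)*2 = (-28 + 164) - 1*(-6)*2 = 136 - (-6)*2 = 136 - 1*(-12) = 136 + 12 = 148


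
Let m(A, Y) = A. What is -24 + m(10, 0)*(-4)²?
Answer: 136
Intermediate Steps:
-24 + m(10, 0)*(-4)² = -24 + 10*(-4)² = -24 + 10*16 = -24 + 160 = 136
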